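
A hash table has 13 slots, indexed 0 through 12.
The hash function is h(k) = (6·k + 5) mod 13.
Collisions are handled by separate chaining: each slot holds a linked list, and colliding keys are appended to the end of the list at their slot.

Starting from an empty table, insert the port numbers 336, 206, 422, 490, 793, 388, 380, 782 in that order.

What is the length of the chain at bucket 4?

Insert 336: h=6, bucket 6 empty → new chain.
Insert 206: h=6, bucket 6 nonempty → append to chain.
Insert 422: h=2, bucket 2 empty → new chain.
Insert 490: h=7, bucket 7 empty → new chain.
Insert 793: h=5, bucket 5 empty → new chain.
Insert 388: h=6, bucket 6 nonempty → append to chain.
Insert 380: h=10, bucket 10 empty → new chain.
Insert 782: h=4, bucket 4 empty → new chain.
Final buckets:
0: _
1: _
2: 422
3: _
4: 782
5: 793
6: 336 -> 206 -> 388
7: 490
8: _
9: _
10: 380
11: _
12: _

1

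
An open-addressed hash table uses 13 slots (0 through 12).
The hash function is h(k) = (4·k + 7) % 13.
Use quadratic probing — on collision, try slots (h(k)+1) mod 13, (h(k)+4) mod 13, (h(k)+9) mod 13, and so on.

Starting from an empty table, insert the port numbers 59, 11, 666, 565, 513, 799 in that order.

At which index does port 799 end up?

8

Insert 59: h=9, slot 9 empty => index 9.
Insert 11: h=12, slot 12 empty => index 12.
Insert 666: h=6, slot 6 empty => index 6.
Insert 565: h=5, slot 5 empty => index 5.
Insert 513: h=5, slots 5,6,9 occupied => index 1.
Insert 799: h=5, slots 5,6,9,1 occupied => index 8.
Table: [—, 513, —, —, —, 565, 666, —, 799, 59, —, —, 11]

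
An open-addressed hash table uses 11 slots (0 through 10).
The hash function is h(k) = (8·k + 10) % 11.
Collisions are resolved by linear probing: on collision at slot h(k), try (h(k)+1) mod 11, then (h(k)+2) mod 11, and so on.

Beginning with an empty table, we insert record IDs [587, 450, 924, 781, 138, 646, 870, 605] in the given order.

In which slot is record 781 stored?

587 hashes to 9; slot 9 is free -> place at 9.
450 hashes to 2; slot 2 is free -> place at 2.
924 hashes to 10; slot 10 is free -> place at 10.
781 hashes to 10; 10 taken -> place at 0.
138 hashes to 3; slot 3 is free -> place at 3.
646 hashes to 8; slot 8 is free -> place at 8.
870 hashes to 7; slot 7 is free -> place at 7.
605 hashes to 10; 10,0 taken -> place at 1.
Table: [781, 605, 450, 138, -, -, -, 870, 646, 587, 924]

0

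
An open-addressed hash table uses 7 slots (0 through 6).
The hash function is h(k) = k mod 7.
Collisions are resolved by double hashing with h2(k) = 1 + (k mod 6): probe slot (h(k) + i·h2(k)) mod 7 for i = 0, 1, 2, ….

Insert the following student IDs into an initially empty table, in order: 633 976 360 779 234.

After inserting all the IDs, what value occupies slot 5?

234

Insert 633: h=3, slot 3 empty → index 3.
Insert 976: h=3, h2=5, slot 3 occupied → index 1.
Insert 360: h=3, h2=1, slot 3 occupied → index 4.
Insert 779: h=2, slot 2 empty → index 2.
Insert 234: h=3, h2=1, slots 3,4 occupied → index 5.
Table: [-, 976, 779, 633, 360, 234, -]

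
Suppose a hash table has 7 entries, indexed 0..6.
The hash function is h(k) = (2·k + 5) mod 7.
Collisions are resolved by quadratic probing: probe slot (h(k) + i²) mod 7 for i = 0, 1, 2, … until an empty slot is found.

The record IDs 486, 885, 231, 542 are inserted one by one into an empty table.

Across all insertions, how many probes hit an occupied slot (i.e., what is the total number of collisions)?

4

486 hashes to 4; slot 4 is free → place at 4.
885 hashes to 4; 4 taken → place at 5.
231 hashes to 5; 5 taken → place at 6.
542 hashes to 4; 4,5 taken → place at 1.
Table: [-, 542, -, -, 486, 885, 231]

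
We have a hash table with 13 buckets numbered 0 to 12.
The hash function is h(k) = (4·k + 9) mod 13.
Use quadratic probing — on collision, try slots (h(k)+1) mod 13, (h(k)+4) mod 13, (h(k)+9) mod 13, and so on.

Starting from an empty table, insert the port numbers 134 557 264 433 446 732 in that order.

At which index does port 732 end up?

134 hashes to 12; slot 12 is free → place at 12.
557 hashes to 1; slot 1 is free → place at 1.
264 hashes to 12; 12 taken → place at 0.
433 hashes to 12; 12,0 taken → place at 3.
446 hashes to 12; 12,0,3 taken → place at 8.
732 hashes to 12; 12,0,3,8 taken → place at 2.
Table: [264, 557, 732, 433, ∅, ∅, ∅, ∅, 446, ∅, ∅, ∅, 134]

2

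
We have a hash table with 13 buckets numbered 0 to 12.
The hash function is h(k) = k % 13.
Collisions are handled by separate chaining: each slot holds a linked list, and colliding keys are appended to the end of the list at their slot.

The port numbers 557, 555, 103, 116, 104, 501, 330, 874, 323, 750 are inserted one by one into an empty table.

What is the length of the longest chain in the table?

557 -> bucket 11
555 -> bucket 9
103 -> bucket 12
116 -> bucket 12 (collision)
104 -> bucket 0
501 -> bucket 7
330 -> bucket 5
874 -> bucket 3
323 -> bucket 11 (collision)
750 -> bucket 9 (collision)
Final buckets:
0: 104
1: .
2: .
3: 874
4: .
5: 330
6: .
7: 501
8: .
9: 555 -> 750
10: .
11: 557 -> 323
12: 103 -> 116

2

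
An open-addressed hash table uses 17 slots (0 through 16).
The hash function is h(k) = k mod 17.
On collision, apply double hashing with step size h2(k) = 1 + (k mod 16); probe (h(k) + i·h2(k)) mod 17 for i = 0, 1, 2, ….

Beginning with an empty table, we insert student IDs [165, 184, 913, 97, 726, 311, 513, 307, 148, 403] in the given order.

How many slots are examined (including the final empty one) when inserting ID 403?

165 hashes to 12; slot 12 is free → place at 12.
184 hashes to 14; slot 14 is free → place at 14.
913 hashes to 12, h2=2; 12,14 taken → place at 16.
97 hashes to 12, h2=2; 12,14,16 taken → place at 1.
726 hashes to 12, h2=7; 12 taken → place at 2.
311 hashes to 5; slot 5 is free → place at 5.
513 hashes to 3; slot 3 is free → place at 3.
307 hashes to 1, h2=4; 1,5 taken → place at 9.
148 hashes to 12, h2=5; 12 taken → place at 0.
403 hashes to 12, h2=4; 12,16,3 taken → place at 7.
Table: [148, 97, 726, 513, -, 311, -, 403, -, 307, -, -, 165, -, 184, -, 913]

4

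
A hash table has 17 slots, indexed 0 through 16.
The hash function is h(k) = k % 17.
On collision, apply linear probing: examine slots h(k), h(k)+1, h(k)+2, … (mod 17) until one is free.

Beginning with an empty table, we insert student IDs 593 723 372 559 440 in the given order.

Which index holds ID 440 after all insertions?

1

593 hashes to 15; slot 15 is free => place at 15.
723 hashes to 9; slot 9 is free => place at 9.
372 hashes to 15; 15 taken => place at 16.
559 hashes to 15; 15,16 taken => place at 0.
440 hashes to 15; 15,16,0 taken => place at 1.
Table: [559, 440, -, -, -, -, -, -, -, 723, -, -, -, -, -, 593, 372]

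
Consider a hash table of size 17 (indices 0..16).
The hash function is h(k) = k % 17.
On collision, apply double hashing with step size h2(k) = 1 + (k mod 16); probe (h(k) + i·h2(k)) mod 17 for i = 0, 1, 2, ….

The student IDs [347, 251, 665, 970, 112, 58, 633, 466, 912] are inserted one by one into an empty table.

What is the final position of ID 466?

16

347 hashes to 7; slot 7 is free => place at 7.
251 hashes to 13; slot 13 is free => place at 13.
665 hashes to 2; slot 2 is free => place at 2.
970 hashes to 1; slot 1 is free => place at 1.
112 hashes to 10; slot 10 is free => place at 10.
58 hashes to 7, h2=11; 7,1 taken => place at 12.
633 hashes to 4; slot 4 is free => place at 4.
466 hashes to 7, h2=3; 7,10,13 taken => place at 16.
912 hashes to 11; slot 11 is free => place at 11.
Table: [∅, 970, 665, ∅, 633, ∅, ∅, 347, ∅, ∅, 112, 912, 58, 251, ∅, ∅, 466]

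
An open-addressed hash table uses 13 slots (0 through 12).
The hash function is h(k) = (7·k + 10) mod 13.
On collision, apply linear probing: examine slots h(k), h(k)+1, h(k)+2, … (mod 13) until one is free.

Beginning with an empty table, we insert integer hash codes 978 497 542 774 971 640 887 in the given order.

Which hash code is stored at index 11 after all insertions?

978 hashes to 5; slot 5 is free -> place at 5.
497 hashes to 5; 5 taken -> place at 6.
542 hashes to 8; slot 8 is free -> place at 8.
774 hashes to 7; slot 7 is free -> place at 7.
971 hashes to 8; 8 taken -> place at 9.
640 hashes to 5; 5,6,7,8,9 taken -> place at 10.
887 hashes to 5; 5,6,7,8,9,10 taken -> place at 11.
Table: [∅, ∅, ∅, ∅, ∅, 978, 497, 774, 542, 971, 640, 887, ∅]

887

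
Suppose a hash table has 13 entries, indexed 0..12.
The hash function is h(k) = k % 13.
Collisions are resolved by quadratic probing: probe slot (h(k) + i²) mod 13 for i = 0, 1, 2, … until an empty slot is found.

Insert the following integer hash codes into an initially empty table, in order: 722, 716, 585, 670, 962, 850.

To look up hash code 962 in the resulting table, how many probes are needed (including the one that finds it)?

722 hashes to 7; slot 7 is free -> place at 7.
716 hashes to 1; slot 1 is free -> place at 1.
585 hashes to 0; slot 0 is free -> place at 0.
670 hashes to 7; 7 taken -> place at 8.
962 hashes to 0; 0,1 taken -> place at 4.
850 hashes to 5; slot 5 is free -> place at 5.
Table: [585, 716, -, -, 962, 850, -, 722, 670, -, -, -, -]
Lookup 962: h=0, probe 0,1,4 → found at 4.

3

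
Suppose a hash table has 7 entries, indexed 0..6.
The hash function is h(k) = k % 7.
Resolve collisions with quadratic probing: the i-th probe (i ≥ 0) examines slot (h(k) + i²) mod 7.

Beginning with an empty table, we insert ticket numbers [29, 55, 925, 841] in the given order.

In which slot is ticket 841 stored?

29: h=1 -> slot 1
55: h=6 -> slot 6
925: h=1, probe 1,2 -> slot 2
841: h=1, probe 1,2,5 -> slot 5
Table: [-, 29, 925, -, -, 841, 55]

5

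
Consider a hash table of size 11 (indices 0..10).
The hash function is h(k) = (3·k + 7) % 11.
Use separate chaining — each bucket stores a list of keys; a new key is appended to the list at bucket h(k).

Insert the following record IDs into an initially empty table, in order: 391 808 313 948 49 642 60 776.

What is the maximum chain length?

4

391 → bucket 3
808 → bucket 0
313 → bucket 0 (collision)
948 → bucket 2
49 → bucket 0 (collision)
642 → bucket 8
60 → bucket 0 (collision)
776 → bucket 3 (collision)
Final buckets:
0: 808 -> 313 -> 49 -> 60
1: .
2: 948
3: 391 -> 776
4: .
5: .
6: .
7: .
8: 642
9: .
10: .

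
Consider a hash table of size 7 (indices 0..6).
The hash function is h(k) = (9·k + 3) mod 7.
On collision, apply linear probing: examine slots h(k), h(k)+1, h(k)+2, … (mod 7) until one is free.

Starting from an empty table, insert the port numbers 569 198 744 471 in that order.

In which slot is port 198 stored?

569 hashes to 0; slot 0 is free -> place at 0.
198 hashes to 0; 0 taken -> place at 1.
744 hashes to 0; 0,1 taken -> place at 2.
471 hashes to 0; 0,1,2 taken -> place at 3.
Table: [569, 198, 744, 471, _, _, _]

1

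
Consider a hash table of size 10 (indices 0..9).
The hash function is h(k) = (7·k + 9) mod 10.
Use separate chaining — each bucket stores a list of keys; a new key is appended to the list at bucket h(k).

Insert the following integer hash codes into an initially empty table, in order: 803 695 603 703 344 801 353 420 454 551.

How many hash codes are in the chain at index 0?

803 → bucket 0
695 → bucket 4
603 → bucket 0 (collision)
703 → bucket 0 (collision)
344 → bucket 7
801 → bucket 6
353 → bucket 0 (collision)
420 → bucket 9
454 → bucket 7 (collision)
551 → bucket 6 (collision)
Final buckets:
0: 803 -> 603 -> 703 -> 353
1: -
2: -
3: -
4: 695
5: -
6: 801 -> 551
7: 344 -> 454
8: -
9: 420

4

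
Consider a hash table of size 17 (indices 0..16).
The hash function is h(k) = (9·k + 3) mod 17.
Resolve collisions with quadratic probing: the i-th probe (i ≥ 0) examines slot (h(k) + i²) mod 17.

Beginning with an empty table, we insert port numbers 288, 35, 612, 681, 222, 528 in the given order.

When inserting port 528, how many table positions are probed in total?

4

288: h=11 → slot 11
35: h=12 → slot 12
612: h=3 → slot 3
681: h=12, probe 12,13 → slot 13
222: h=12, probe 12,13,16 → slot 16
528: h=12, probe 12,13,16,4 → slot 4
Table: [_, _, _, 612, 528, _, _, _, _, _, _, 288, 35, 681, _, _, 222]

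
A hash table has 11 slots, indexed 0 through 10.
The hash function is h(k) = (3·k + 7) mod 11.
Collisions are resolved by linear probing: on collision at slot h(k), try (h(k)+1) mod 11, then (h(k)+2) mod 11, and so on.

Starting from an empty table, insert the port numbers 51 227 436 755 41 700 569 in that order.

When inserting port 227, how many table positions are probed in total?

2

51 hashes to 6; slot 6 is free → place at 6.
227 hashes to 6; 6 taken → place at 7.
436 hashes to 6; 6,7 taken → place at 8.
755 hashes to 6; 6,7,8 taken → place at 9.
41 hashes to 9; 9 taken → place at 10.
700 hashes to 6; 6,7,8,9,10 taken → place at 0.
569 hashes to 9; 9,10,0 taken → place at 1.
Table: [700, 569, -, -, -, -, 51, 227, 436, 755, 41]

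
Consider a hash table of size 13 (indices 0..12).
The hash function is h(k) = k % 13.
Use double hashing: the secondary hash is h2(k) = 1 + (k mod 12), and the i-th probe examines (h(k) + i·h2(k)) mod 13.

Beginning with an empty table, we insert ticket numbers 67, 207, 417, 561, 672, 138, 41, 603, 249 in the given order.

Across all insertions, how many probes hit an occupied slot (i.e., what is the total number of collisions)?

67 hashes to 2; slot 2 is free => place at 2.
207 hashes to 12; slot 12 is free => place at 12.
417 hashes to 1; slot 1 is free => place at 1.
561 hashes to 2, h2=10; 2,12 taken => place at 9.
672 hashes to 9, h2=1; 9 taken => place at 10.
138 hashes to 8; slot 8 is free => place at 8.
41 hashes to 2, h2=6; 2,8,1 taken => place at 7.
603 hashes to 5; slot 5 is free => place at 5.
249 hashes to 2, h2=10; 2,12,9 taken => place at 6.
Table: [∅, 417, 67, ∅, ∅, 603, 249, 41, 138, 561, 672, ∅, 207]

9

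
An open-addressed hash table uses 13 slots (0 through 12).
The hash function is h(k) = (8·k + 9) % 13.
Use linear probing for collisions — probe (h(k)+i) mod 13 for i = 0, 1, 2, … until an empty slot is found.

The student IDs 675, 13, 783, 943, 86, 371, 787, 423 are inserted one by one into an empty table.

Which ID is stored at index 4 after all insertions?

423

Insert 675: h=1, slot 1 empty → index 1.
Insert 13: h=9, slot 9 empty → index 9.
Insert 783: h=7, slot 7 empty → index 7.
Insert 943: h=0, slot 0 empty → index 0.
Insert 86: h=8, slot 8 empty → index 8.
Insert 371: h=0, slots 0,1 occupied → index 2.
Insert 787: h=0, slots 0,1,2 occupied → index 3.
Insert 423: h=0, slots 0,1,2,3 occupied → index 4.
Table: [943, 675, 371, 787, 423, _, _, 783, 86, 13, _, _, _]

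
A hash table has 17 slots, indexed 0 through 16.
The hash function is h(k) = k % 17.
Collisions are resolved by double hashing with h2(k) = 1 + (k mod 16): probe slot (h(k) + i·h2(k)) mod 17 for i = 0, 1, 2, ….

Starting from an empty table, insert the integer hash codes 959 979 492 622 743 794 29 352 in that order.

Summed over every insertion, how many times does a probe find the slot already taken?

959: h=7 → slot 7
979: h=10 → slot 10
492: h=16 → slot 16
622: h=10, h2=15, probe 10,8 → slot 8
743: h=12 → slot 12
794: h=12, h2=11, probe 12,6 → slot 6
29: h=12, h2=14, probe 12,9 → slot 9
352: h=12, h2=1, probe 12,13 → slot 13
Table: [-, -, -, -, -, -, 794, 959, 622, 29, 979, -, 743, 352, -, -, 492]

4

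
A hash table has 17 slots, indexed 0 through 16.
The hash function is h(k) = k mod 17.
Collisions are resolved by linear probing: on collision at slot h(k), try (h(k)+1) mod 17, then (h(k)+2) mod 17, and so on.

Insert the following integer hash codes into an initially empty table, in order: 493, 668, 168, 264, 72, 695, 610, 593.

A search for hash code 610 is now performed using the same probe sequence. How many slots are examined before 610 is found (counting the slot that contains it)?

4

493 hashes to 0; slot 0 is free => place at 0.
668 hashes to 5; slot 5 is free => place at 5.
168 hashes to 15; slot 15 is free => place at 15.
264 hashes to 9; slot 9 is free => place at 9.
72 hashes to 4; slot 4 is free => place at 4.
695 hashes to 15; 15 taken => place at 16.
610 hashes to 15; 15,16,0 taken => place at 1.
593 hashes to 15; 15,16,0,1 taken => place at 2.
Table: [493, 610, 593, ., 72, 668, ., ., ., 264, ., ., ., ., ., 168, 695]
Lookup 610: h=15, probe 15,16,0,1 → found at 1.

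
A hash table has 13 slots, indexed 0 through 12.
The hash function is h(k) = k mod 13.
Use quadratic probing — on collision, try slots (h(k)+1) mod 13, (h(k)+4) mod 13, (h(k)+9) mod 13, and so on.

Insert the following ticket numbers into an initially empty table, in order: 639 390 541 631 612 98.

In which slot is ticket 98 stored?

11

639: h=2 -> slot 2
390: h=0 -> slot 0
541: h=8 -> slot 8
631: h=7 -> slot 7
612: h=1 -> slot 1
98: h=7, probe 7,8,11 -> slot 11
Table: [390, 612, 639, ., ., ., ., 631, 541, ., ., 98, .]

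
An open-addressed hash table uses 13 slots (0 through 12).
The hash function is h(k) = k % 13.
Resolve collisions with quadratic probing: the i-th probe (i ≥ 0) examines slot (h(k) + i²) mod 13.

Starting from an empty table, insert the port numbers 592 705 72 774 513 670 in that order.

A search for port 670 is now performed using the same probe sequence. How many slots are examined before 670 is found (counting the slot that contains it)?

592 hashes to 7; slot 7 is free → place at 7.
705 hashes to 3; slot 3 is free → place at 3.
72 hashes to 7; 7 taken → place at 8.
774 hashes to 7; 7,8 taken → place at 11.
513 hashes to 6; slot 6 is free → place at 6.
670 hashes to 7; 7,8,11,3 taken → place at 10.
Table: [_, _, _, 705, _, _, 513, 592, 72, _, 670, 774, _]
Lookup 670: h=7, probe 7,8,11,3,10 → found at 10.

5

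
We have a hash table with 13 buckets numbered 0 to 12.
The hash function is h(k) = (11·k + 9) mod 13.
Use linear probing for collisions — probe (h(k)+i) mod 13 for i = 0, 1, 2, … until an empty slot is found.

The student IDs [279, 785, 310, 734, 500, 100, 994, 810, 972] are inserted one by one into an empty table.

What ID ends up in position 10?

279

279: h=10 => slot 10
785: h=12 => slot 12
310: h=0 => slot 0
734: h=10, probe 10,11 => slot 11
500: h=10, probe 10,11,12,0,1 => slot 1
100: h=4 => slot 4
994: h=10, probe 10,11,12,0,1,2 => slot 2
810: h=1, probe 1,2,3 => slot 3
972: h=2, probe 2,3,4,5 => slot 5
Table: [310, 500, 994, 810, 100, 972, —, —, —, —, 279, 734, 785]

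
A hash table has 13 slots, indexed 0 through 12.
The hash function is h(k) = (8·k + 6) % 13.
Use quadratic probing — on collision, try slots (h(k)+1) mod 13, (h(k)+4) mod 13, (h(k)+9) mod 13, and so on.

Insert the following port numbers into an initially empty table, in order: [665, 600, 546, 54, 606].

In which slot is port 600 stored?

10

665: h=9 -> slot 9
600: h=9, probe 9,10 -> slot 10
546: h=6 -> slot 6
54: h=9, probe 9,10,0 -> slot 0
606: h=5 -> slot 5
Table: [54, _, _, _, _, 606, 546, _, _, 665, 600, _, _]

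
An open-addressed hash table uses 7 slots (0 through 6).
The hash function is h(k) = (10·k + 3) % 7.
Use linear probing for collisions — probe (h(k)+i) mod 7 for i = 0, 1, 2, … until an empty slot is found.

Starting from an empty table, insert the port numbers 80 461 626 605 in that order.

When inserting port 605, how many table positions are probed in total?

Insert 80: h=5, slot 5 empty -> index 5.
Insert 461: h=0, slot 0 empty -> index 0.
Insert 626: h=5, slot 5 occupied -> index 6.
Insert 605: h=5, slots 5,6,0 occupied -> index 1.
Table: [461, 605, -, -, -, 80, 626]

4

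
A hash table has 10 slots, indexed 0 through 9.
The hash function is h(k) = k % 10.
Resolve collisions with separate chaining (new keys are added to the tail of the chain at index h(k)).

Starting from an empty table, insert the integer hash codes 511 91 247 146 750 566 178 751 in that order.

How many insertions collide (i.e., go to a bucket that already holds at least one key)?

Insert 511: h=1, bucket 1 empty → new chain.
Insert 91: h=1, bucket 1 nonempty → append to chain.
Insert 247: h=7, bucket 7 empty → new chain.
Insert 146: h=6, bucket 6 empty → new chain.
Insert 750: h=0, bucket 0 empty → new chain.
Insert 566: h=6, bucket 6 nonempty → append to chain.
Insert 178: h=8, bucket 8 empty → new chain.
Insert 751: h=1, bucket 1 nonempty → append to chain.
Final buckets:
0: 750
1: 511 -> 91 -> 751
2: -
3: -
4: -
5: -
6: 146 -> 566
7: 247
8: 178
9: -

3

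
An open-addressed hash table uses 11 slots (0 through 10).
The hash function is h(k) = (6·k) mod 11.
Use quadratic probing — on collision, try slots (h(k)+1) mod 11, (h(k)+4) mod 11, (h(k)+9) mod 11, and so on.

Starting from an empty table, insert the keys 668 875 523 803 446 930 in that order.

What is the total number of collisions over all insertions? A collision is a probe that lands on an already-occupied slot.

668: h=4 -> slot 4
875: h=3 -> slot 3
523: h=3, probe 3,4,7 -> slot 7
803: h=0 -> slot 0
446: h=3, probe 3,4,7,1 -> slot 1
930: h=3, probe 3,4,7,1,8 -> slot 8
Table: [803, 446, ∅, 875, 668, ∅, ∅, 523, 930, ∅, ∅]

9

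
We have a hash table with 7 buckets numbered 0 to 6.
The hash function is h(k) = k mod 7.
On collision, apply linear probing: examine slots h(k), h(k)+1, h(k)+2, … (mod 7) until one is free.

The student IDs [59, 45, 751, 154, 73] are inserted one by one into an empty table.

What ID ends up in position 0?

154

Insert 59: h=3, slot 3 empty → index 3.
Insert 45: h=3, slot 3 occupied → index 4.
Insert 751: h=2, slot 2 empty → index 2.
Insert 154: h=0, slot 0 empty → index 0.
Insert 73: h=3, slots 3,4 occupied → index 5.
Table: [154, ∅, 751, 59, 45, 73, ∅]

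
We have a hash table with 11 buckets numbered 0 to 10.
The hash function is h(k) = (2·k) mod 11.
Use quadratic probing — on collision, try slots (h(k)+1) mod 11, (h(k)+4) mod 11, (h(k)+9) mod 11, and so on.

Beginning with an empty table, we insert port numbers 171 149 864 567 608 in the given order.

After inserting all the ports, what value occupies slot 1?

171

Insert 171: h=1, slot 1 empty -> index 1.
Insert 149: h=1, slot 1 occupied -> index 2.
Insert 864: h=1, slots 1,2 occupied -> index 5.
Insert 567: h=1, slots 1,2,5 occupied -> index 10.
Insert 608: h=6, slot 6 empty -> index 6.
Table: [., 171, 149, ., ., 864, 608, ., ., ., 567]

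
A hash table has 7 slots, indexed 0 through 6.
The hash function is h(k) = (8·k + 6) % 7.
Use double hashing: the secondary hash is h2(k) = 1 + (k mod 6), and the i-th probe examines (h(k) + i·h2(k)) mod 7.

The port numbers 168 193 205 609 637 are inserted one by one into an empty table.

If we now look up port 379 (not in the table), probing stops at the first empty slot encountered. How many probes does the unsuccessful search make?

2

168 hashes to 6; slot 6 is free -> place at 6.
193 hashes to 3; slot 3 is free -> place at 3.
205 hashes to 1; slot 1 is free -> place at 1.
609 hashes to 6, h2=4; 6,3 taken -> place at 0.
637 hashes to 6, h2=2; 6,1,3 taken -> place at 5.
Table: [609, 205, ∅, 193, ∅, 637, 168]
Lookup 379: h=0, h2=2, probe 0,2 → slot 2 empty, not found.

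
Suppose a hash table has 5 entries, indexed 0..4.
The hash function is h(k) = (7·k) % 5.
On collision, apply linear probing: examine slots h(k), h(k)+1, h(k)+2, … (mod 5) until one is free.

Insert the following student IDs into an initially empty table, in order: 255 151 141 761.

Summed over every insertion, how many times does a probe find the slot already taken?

3

255: h=0 => slot 0
151: h=2 => slot 2
141: h=2, probe 2,3 => slot 3
761: h=2, probe 2,3,4 => slot 4
Table: [255, ., 151, 141, 761]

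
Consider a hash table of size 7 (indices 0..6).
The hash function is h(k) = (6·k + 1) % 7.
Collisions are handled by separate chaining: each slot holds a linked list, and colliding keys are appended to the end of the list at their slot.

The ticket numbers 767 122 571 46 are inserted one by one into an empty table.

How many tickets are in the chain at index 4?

3

767 → bucket 4
122 → bucket 5
571 → bucket 4 (collision)
46 → bucket 4 (collision)
Final buckets:
0: .
1: .
2: .
3: .
4: 767 -> 571 -> 46
5: 122
6: .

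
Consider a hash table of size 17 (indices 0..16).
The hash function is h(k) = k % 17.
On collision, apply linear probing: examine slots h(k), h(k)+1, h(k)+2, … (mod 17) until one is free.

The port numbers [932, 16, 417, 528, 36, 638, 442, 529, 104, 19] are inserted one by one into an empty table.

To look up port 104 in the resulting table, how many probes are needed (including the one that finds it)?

932 hashes to 14; slot 14 is free => place at 14.
16 hashes to 16; slot 16 is free => place at 16.
417 hashes to 9; slot 9 is free => place at 9.
528 hashes to 1; slot 1 is free => place at 1.
36 hashes to 2; slot 2 is free => place at 2.
638 hashes to 9; 9 taken => place at 10.
442 hashes to 0; slot 0 is free => place at 0.
529 hashes to 2; 2 taken => place at 3.
104 hashes to 2; 2,3 taken => place at 4.
19 hashes to 2; 2,3,4 taken => place at 5.
Table: [442, 528, 36, 529, 104, 19, ., ., ., 417, 638, ., ., ., 932, ., 16]
Lookup 104: h=2, probe 2,3,4 → found at 4.

3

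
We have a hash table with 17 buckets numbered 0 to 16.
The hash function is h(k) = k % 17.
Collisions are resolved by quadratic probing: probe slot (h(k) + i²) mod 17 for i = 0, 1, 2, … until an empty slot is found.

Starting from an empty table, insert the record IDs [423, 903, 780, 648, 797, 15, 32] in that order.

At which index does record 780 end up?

16

423: h=15 => slot 15
903: h=2 => slot 2
780: h=15, probe 15,16 => slot 16
648: h=2, probe 2,3 => slot 3
797: h=15, probe 15,16,2,7 => slot 7
15: h=15, probe 15,16,2,7,14 => slot 14
32: h=15, probe 15,16,2,7,14,6 => slot 6
Table: [-, -, 903, 648, -, -, 32, 797, -, -, -, -, -, -, 15, 423, 780]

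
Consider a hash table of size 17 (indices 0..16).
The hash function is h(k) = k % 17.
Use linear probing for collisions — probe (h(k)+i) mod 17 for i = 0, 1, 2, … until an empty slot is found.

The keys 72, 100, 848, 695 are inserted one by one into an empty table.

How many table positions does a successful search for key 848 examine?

2

Insert 72: h=4, slot 4 empty → index 4.
Insert 100: h=15, slot 15 empty → index 15.
Insert 848: h=15, slot 15 occupied → index 16.
Insert 695: h=15, slots 15,16 occupied → index 0.
Table: [695, ., ., ., 72, ., ., ., ., ., ., ., ., ., ., 100, 848]
Lookup 848: h=15, probe 15,16 → found at 16.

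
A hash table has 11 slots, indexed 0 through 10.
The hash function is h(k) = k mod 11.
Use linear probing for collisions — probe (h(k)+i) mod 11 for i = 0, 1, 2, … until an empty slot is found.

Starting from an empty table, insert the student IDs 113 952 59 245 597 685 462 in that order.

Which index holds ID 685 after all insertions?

113: h=3 -> slot 3
952: h=6 -> slot 6
59: h=4 -> slot 4
245: h=3, probe 3,4,5 -> slot 5
597: h=3, probe 3,4,5,6,7 -> slot 7
685: h=3, probe 3,4,5,6,7,8 -> slot 8
462: h=0 -> slot 0
Table: [462, -, -, 113, 59, 245, 952, 597, 685, -, -]

8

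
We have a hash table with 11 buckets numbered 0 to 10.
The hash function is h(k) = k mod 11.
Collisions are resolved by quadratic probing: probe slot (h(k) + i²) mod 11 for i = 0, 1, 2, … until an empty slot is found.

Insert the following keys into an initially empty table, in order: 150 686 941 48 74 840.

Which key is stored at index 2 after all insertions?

150 hashes to 7; slot 7 is free -> place at 7.
686 hashes to 4; slot 4 is free -> place at 4.
941 hashes to 6; slot 6 is free -> place at 6.
48 hashes to 4; 4 taken -> place at 5.
74 hashes to 8; slot 8 is free -> place at 8.
840 hashes to 4; 4,5,8 taken -> place at 2.
Table: [∅, ∅, 840, ∅, 686, 48, 941, 150, 74, ∅, ∅]

840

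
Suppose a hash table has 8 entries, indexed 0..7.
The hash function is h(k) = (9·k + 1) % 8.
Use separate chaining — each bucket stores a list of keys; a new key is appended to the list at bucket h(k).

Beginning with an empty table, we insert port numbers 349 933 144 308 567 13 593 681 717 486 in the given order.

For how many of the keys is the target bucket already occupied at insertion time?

Insert 349: h=6, bucket 6 empty -> new chain.
Insert 933: h=6, bucket 6 nonempty -> append to chain.
Insert 144: h=1, bucket 1 empty -> new chain.
Insert 308: h=5, bucket 5 empty -> new chain.
Insert 567: h=0, bucket 0 empty -> new chain.
Insert 13: h=6, bucket 6 nonempty -> append to chain.
Insert 593: h=2, bucket 2 empty -> new chain.
Insert 681: h=2, bucket 2 nonempty -> append to chain.
Insert 717: h=6, bucket 6 nonempty -> append to chain.
Insert 486: h=7, bucket 7 empty -> new chain.
Final buckets:
0: 567
1: 144
2: 593 -> 681
3: —
4: —
5: 308
6: 349 -> 933 -> 13 -> 717
7: 486

4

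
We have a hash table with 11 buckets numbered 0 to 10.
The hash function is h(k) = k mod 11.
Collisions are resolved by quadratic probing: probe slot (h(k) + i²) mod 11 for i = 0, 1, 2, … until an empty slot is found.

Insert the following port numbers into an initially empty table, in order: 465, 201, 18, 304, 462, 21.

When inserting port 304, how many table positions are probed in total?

465: h=3 => slot 3
201: h=3, probe 3,4 => slot 4
18: h=7 => slot 7
304: h=7, probe 7,8 => slot 8
462: h=0 => slot 0
21: h=10 => slot 10
Table: [462, ∅, ∅, 465, 201, ∅, ∅, 18, 304, ∅, 21]

2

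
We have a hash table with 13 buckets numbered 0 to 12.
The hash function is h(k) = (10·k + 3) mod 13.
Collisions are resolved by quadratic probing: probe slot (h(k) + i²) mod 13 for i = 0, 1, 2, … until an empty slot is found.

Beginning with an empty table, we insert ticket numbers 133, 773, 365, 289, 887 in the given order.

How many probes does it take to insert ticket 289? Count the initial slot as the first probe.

Insert 133: h=7, slot 7 empty => index 7.
Insert 773: h=11, slot 11 empty => index 11.
Insert 365: h=0, slot 0 empty => index 0.
Insert 289: h=7, slot 7 occupied => index 8.
Insert 887: h=7, slots 7,8,11 occupied => index 3.
Table: [365, -, -, 887, -, -, -, 133, 289, -, -, 773, -]

2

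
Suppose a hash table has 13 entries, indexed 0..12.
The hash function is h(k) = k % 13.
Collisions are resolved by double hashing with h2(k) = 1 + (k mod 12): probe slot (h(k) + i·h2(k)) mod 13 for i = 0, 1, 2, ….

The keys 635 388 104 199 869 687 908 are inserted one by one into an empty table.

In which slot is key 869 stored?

10

Insert 635: h=11, slot 11 empty -> index 11.
Insert 388: h=11, h2=5, slot 11 occupied -> index 3.
Insert 104: h=0, slot 0 empty -> index 0.
Insert 199: h=4, slot 4 empty -> index 4.
Insert 869: h=11, h2=6, slots 11,4 occupied -> index 10.
Insert 687: h=11, h2=4, slot 11 occupied -> index 2.
Insert 908: h=11, h2=9, slot 11 occupied -> index 7.
Table: [104, -, 687, 388, 199, -, -, 908, -, -, 869, 635, -]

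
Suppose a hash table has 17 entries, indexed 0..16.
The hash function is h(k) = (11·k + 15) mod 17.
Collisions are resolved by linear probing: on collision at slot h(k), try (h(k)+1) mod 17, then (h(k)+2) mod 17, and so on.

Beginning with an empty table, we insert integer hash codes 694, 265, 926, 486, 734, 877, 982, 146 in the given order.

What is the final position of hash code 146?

9

Insert 694: h=16, slot 16 empty → index 16.
Insert 265: h=6, slot 6 empty → index 6.
Insert 926: h=1, slot 1 empty → index 1.
Insert 486: h=6, slot 6 occupied → index 7.
Insert 734: h=14, slot 14 empty → index 14.
Insert 877: h=6, slots 6,7 occupied → index 8.
Insert 982: h=5, slot 5 empty → index 5.
Insert 146: h=6, slots 6,7,8 occupied → index 9.
Table: [-, 926, -, -, -, 982, 265, 486, 877, 146, -, -, -, -, 734, -, 694]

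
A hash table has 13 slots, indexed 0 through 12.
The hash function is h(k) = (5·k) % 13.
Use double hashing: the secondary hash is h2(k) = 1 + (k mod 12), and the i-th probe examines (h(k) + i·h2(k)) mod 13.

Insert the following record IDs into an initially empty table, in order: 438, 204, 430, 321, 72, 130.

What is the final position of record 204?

7

438 hashes to 6; slot 6 is free => place at 6.
204 hashes to 6, h2=1; 6 taken => place at 7.
430 hashes to 5; slot 5 is free => place at 5.
321 hashes to 6, h2=10; 6 taken => place at 3.
72 hashes to 9; slot 9 is free => place at 9.
130 hashes to 0; slot 0 is free => place at 0.
Table: [130, ∅, ∅, 321, ∅, 430, 438, 204, ∅, 72, ∅, ∅, ∅]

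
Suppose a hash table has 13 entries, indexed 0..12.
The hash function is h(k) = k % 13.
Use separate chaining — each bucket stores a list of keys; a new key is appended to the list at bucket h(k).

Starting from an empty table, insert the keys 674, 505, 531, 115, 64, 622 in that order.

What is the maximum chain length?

674 → bucket 11
505 → bucket 11 (collision)
531 → bucket 11 (collision)
115 → bucket 11 (collision)
64 → bucket 12
622 → bucket 11 (collision)
Final buckets:
0: ∅
1: ∅
2: ∅
3: ∅
4: ∅
5: ∅
6: ∅
7: ∅
8: ∅
9: ∅
10: ∅
11: 674 -> 505 -> 531 -> 115 -> 622
12: 64

5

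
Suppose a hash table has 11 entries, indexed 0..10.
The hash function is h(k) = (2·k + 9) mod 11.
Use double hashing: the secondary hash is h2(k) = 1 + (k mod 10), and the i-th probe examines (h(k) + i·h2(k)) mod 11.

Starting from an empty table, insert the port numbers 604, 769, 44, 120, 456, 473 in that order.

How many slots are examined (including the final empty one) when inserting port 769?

604 hashes to 7; slot 7 is free -> place at 7.
769 hashes to 7, h2=10; 7 taken -> place at 6.
44 hashes to 9; slot 9 is free -> place at 9.
120 hashes to 7, h2=1; 7 taken -> place at 8.
456 hashes to 8, h2=7; 8 taken -> place at 4.
473 hashes to 9, h2=4; 9 taken -> place at 2.
Table: [∅, ∅, 473, ∅, 456, ∅, 769, 604, 120, 44, ∅]

2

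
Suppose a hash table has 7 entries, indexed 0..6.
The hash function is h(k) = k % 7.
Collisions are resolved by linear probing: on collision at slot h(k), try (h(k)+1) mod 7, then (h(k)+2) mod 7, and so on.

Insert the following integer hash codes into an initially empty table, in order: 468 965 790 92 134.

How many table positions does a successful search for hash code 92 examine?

2

468 hashes to 6; slot 6 is free => place at 6.
965 hashes to 6; 6 taken => place at 0.
790 hashes to 6; 6,0 taken => place at 1.
92 hashes to 1; 1 taken => place at 2.
134 hashes to 1; 1,2 taken => place at 3.
Table: [965, 790, 92, 134, ∅, ∅, 468]
Lookup 92: h=1, probe 1,2 → found at 2.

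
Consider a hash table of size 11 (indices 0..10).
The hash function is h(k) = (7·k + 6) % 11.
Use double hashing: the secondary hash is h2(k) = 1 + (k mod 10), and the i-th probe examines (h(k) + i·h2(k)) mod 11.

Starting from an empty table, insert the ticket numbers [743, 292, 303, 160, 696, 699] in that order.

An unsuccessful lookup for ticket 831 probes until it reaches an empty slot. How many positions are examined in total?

2

Insert 743: h=4, slot 4 empty => index 4.
Insert 292: h=4, h2=3, slot 4 occupied => index 7.
Insert 303: h=4, h2=4, slot 4 occupied => index 8.
Insert 160: h=4, h2=1, slot 4 occupied => index 5.
Insert 696: h=5, h2=7, slot 5 occupied => index 1.
Insert 699: h=4, h2=10, slot 4 occupied => index 3.
Table: [-, 696, -, 699, 743, 160, -, 292, 303, -, -]
Lookup 831: h=4, h2=2, probe 4,6 → slot 6 empty, not found.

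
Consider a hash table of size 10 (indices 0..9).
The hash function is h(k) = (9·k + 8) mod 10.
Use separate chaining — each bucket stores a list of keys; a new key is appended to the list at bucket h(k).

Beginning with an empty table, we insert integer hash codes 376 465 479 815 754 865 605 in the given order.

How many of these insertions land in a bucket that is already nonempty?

3

376 -> bucket 2
465 -> bucket 3
479 -> bucket 9
815 -> bucket 3 (collision)
754 -> bucket 4
865 -> bucket 3 (collision)
605 -> bucket 3 (collision)
Final buckets:
0: -
1: -
2: 376
3: 465 -> 815 -> 865 -> 605
4: 754
5: -
6: -
7: -
8: -
9: 479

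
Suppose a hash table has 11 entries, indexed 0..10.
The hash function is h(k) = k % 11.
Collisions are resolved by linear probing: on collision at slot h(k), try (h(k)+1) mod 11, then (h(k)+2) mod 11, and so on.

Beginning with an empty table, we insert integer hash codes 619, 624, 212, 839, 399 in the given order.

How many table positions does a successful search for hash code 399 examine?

Insert 619: h=3, slot 3 empty → index 3.
Insert 624: h=8, slot 8 empty → index 8.
Insert 212: h=3, slot 3 occupied → index 4.
Insert 839: h=3, slots 3,4 occupied → index 5.
Insert 399: h=3, slots 3,4,5 occupied → index 6.
Table: [_, _, _, 619, 212, 839, 399, _, 624, _, _]
Lookup 399: h=3, probe 3,4,5,6 → found at 6.

4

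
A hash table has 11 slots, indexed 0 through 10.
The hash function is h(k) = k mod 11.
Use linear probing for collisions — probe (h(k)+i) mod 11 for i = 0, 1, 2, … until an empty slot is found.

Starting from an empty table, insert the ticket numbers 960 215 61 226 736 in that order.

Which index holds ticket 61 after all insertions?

960: h=3 → slot 3
215: h=6 → slot 6
61: h=6, probe 6,7 → slot 7
226: h=6, probe 6,7,8 → slot 8
736: h=10 → slot 10
Table: [., ., ., 960, ., ., 215, 61, 226, ., 736]

7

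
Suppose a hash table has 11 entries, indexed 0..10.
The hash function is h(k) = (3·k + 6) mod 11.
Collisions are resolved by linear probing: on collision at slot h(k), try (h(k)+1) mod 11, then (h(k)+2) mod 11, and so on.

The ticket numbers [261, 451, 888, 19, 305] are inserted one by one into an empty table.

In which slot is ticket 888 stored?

9

261 hashes to 8; slot 8 is free → place at 8.
451 hashes to 6; slot 6 is free → place at 6.
888 hashes to 8; 8 taken → place at 9.
19 hashes to 8; 8,9 taken → place at 10.
305 hashes to 8; 8,9,10 taken → place at 0.
Table: [305, _, _, _, _, _, 451, _, 261, 888, 19]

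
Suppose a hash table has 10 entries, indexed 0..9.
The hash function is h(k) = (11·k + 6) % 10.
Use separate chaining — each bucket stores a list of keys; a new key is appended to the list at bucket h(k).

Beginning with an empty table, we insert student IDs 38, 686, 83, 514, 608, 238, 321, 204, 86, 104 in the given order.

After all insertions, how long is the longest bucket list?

Insert 38: h=4, bucket 4 empty → new chain.
Insert 686: h=2, bucket 2 empty → new chain.
Insert 83: h=9, bucket 9 empty → new chain.
Insert 514: h=0, bucket 0 empty → new chain.
Insert 608: h=4, bucket 4 nonempty → append to chain.
Insert 238: h=4, bucket 4 nonempty → append to chain.
Insert 321: h=7, bucket 7 empty → new chain.
Insert 204: h=0, bucket 0 nonempty → append to chain.
Insert 86: h=2, bucket 2 nonempty → append to chain.
Insert 104: h=0, bucket 0 nonempty → append to chain.
Final buckets:
0: 514 -> 204 -> 104
1: ∅
2: 686 -> 86
3: ∅
4: 38 -> 608 -> 238
5: ∅
6: ∅
7: 321
8: ∅
9: 83

3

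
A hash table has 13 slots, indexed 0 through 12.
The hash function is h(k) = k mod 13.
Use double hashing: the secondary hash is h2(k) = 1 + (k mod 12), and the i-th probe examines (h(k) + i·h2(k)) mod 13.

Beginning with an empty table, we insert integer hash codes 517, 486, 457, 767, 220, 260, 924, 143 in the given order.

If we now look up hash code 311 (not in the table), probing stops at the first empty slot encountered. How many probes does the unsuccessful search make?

517: h=10 -> slot 10
486: h=5 -> slot 5
457: h=2 -> slot 2
767: h=0 -> slot 0
220: h=12 -> slot 12
260: h=0, h2=9, probe 0,9 -> slot 9
924: h=1 -> slot 1
143: h=0, h2=12, probe 0,12,11 -> slot 11
Table: [767, 924, 457, -, -, 486, -, -, -, 260, 517, 143, 220]
Lookup 311: h=12, h2=12, probe 12,11,10,9,8 → slot 8 empty, not found.

5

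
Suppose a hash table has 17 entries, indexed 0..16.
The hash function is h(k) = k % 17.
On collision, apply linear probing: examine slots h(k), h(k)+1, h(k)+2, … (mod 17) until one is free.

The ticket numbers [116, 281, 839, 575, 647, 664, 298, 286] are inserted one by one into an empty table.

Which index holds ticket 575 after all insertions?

Insert 116: h=14, slot 14 empty -> index 14.
Insert 281: h=9, slot 9 empty -> index 9.
Insert 839: h=6, slot 6 empty -> index 6.
Insert 575: h=14, slot 14 occupied -> index 15.
Insert 647: h=1, slot 1 empty -> index 1.
Insert 664: h=1, slot 1 occupied -> index 2.
Insert 298: h=9, slot 9 occupied -> index 10.
Insert 286: h=14, slots 14,15 occupied -> index 16.
Table: [-, 647, 664, -, -, -, 839, -, -, 281, 298, -, -, -, 116, 575, 286]

15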